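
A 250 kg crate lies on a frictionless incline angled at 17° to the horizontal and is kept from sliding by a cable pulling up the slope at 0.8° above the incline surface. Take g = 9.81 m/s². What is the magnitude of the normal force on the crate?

N ≈ 2340 N

Take axes along and perpendicular to the incline. Weight components: W sin 17° = 717 N down-slope, W cos 17° = 2345 N into the surface.
Along incline: T cos 0.8° = W sin 17° → T = 717.1 N.
Perpendicular: N = W cos 17° − T sin 0.8° = 2335 N.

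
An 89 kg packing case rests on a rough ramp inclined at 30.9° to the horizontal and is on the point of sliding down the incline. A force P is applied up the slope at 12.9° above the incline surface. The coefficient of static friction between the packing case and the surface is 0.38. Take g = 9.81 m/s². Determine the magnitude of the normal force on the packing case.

On the verge of sliding down the incline, friction equals μN and acts up the slope.
Perpendicular: N + P sin 12.9° = W cos 30.9° = 749.2 N.
Along incline: P cos 12.9° + μN = W sin 30.9° with W sin 30.9° = 448.4 N.
Solving the pair for P and N: P = 183.9 N, N = 708.1 N (and f = μN = 269.1 N).

N ≈ 708 N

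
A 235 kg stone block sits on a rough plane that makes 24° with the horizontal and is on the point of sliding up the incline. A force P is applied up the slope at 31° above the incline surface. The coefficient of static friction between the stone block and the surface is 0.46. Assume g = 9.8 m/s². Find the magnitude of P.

On the verge of sliding up the incline, friction equals μN and acts down the slope.
Perpendicular: N + P sin 31° = W cos 24° = 2104 N.
Along incline: P cos 31° = W sin 24° + μN  with W sin 24° = 936.7 N.
Solving the pair for P and N: P = 1741 N, N = 1207 N (and f = μN = 555.4 N).

P ≈ 1740 N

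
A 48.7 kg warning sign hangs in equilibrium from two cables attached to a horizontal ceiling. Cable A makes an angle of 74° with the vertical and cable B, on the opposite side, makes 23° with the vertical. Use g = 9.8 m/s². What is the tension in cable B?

Angles from the horizontal: cable A is 90° − 74° = 16°, cable B is 90° − 23° = 67°.
Weight W = 48.7 × 9.8 = 477.3 N acts straight down.
Horizontal: T_A cos 16° = T_B cos 67°  →  T_A = 0.4065 T_B.
Vertical: T_A sin 16° + T_B sin 67° = 477.3.
Substituting the horizontal relation into the vertical equation gives 1.033 T_B = 477.3, so T_B = 462.2 N.

T_B ≈ 462 N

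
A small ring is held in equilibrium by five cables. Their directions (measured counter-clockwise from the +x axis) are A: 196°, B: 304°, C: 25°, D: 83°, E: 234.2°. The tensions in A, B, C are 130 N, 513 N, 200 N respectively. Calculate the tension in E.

Resolve: ΣF_x = 130 cos 196° + 513 cos 304° + 200 cos 25° + T_D cos 83° + T_E cos 234.2° = 0.
        ΣF_y = 130 sin 196° + 513 sin 304° + 200 sin 25° + T_D sin 83° + T_E sin 234.2° = 0.
The known terms sum to (343.2, -376.6) N, so 0.1219 T_D − 0.5850 T_E = -343.2 and 0.9925 T_D − 0.8111 T_E = 376.6.
Solving simultaneously: T_D = 1035 N, T_E = 802.3 N.

T_E ≈ 802 N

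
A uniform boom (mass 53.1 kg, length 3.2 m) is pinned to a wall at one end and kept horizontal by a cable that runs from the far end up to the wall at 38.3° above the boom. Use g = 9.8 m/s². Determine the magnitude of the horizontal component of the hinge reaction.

H_x ≈ 329 N

Take torques about the hinge: T sin 38.3° · 3.2 = 53.1×9.8×1.6 = 832.61 N·m.
So T = 832.61 / (0.6198 × 3.2) = 419.81 N.
ΣF_x = 0: H_x = T cos 38.3° = 329.46 N.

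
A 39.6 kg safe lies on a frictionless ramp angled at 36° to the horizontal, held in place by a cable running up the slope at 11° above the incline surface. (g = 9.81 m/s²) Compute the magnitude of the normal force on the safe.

N ≈ 270 N

Take axes along and perpendicular to the incline. Weight components: W sin 36° = 228.3 N down-slope, W cos 36° = 314.3 N into the surface.
Along incline: T cos 11° = W sin 36° → T = 232.6 N.
Perpendicular: N = W cos 36° − T sin 11° = 269.9 N.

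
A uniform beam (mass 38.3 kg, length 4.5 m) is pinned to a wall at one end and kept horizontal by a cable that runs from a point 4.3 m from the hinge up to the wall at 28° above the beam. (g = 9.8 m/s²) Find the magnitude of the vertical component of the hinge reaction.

Take torques about the hinge: T sin 28° · 4.3 = 38.3×9.8×2.25 = 844.51 N·m.
So T = 844.51 / (0.4695 × 4.3) = 418.34 N.
ΣF_y = 0: H_y = (38.3×9.8) − T sin 28° = 375.34 − 196.4 = 178.94 N.

|H_y| ≈ 179 N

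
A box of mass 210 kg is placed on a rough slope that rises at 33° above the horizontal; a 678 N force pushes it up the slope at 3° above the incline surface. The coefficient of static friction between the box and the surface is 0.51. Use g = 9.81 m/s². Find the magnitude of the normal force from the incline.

Axes along / perpendicular to the incline. W sin 33° = 1122 N down-slope; W cos 33° = 1728 N into the surface.
Perpendicular: N = W cos 33° − P sin 3° = 1728 − 35.48 = 1692 N.
Along incline: P cos 3° + f = W sin 33° (friction acts up-slope) → f = 1122 − 677.1 = 444.9 N.
|f| = 444.9 N ≤ μN = 863.1 N, so the box is indeed static.

N ≈ 1690 N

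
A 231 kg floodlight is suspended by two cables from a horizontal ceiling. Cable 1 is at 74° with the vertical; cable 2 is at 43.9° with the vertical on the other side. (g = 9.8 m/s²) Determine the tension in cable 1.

T_1 ≈ 1780 N

Angles from the horizontal: cable 1 is 90° − 74° = 16°, cable 2 is 90° − 43.9° = 46.1°.
Weight W = 231 × 9.8 = 2264 N acts straight down.
Horizontal: T_1 cos 16° = T_2 cos 46.1°  →  T_2 = 1.386 T_1.
Vertical: T_1 sin 16° + T_2 sin 46.1° = 2264.
Substituting the horizontal relation into the vertical equation gives 1.275 T_1 = 2264, so T_1 = 1776 N.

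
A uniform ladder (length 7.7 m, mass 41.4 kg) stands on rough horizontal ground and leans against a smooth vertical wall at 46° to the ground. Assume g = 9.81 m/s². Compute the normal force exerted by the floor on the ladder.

N_floor ≈ 406 N

ΣF_y = 0: N_floor = 41.4×9.81 = 406.13 N.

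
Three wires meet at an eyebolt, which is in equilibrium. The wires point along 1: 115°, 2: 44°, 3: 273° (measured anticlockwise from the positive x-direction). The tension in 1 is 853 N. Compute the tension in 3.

T_3 ≈ 1070 N

Resolve: ΣF_x = 853 cos 115° + T_2 cos 44° + T_3 cos 273° = 0.
        ΣF_y = 853 sin 115° + T_2 sin 44° + T_3 sin 273° = 0.
The known terms sum to (-360.5, 773.1) N, so 0.7193 T_2 + 0.0523 T_3 = 360.5 and 0.6947 T_2 − 0.9986 T_3 = -773.1.
Solving simultaneously: T_2 = 423.4 N, T_3 = 1069 N.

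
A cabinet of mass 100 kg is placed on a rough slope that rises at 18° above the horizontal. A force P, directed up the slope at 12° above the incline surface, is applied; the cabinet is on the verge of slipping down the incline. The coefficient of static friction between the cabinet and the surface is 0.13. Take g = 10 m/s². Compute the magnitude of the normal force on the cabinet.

On the verge of sliding down the incline, friction equals μN and acts up the slope.
Perpendicular: N + P sin 12° = W cos 18° = 951.1 N.
Along incline: P cos 12° + μN = W sin 18° with W sin 18° = 309 N.
Solving the pair for P and N: P = 194.9 N, N = 910.5 N (and f = μN = 118.4 N).

N ≈ 911 N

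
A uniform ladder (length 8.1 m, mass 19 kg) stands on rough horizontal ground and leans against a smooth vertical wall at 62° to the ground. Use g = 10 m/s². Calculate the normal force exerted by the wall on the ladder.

Torques about the foot: N_wall · 8.1 sin 62° = 19×10×4.05 cos 62° → N_wall = 50.512 N.

N_wall ≈ 50.5 N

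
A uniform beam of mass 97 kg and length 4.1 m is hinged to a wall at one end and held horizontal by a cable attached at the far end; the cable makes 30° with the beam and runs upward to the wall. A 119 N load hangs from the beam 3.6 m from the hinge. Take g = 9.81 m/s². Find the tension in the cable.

T ≈ 1160 N

Take torques about the hinge: T sin 30° · 4.1 = 97×9.81×2.05 + 119×3.6 = 2379.1 N·m.
So T = 2379.1 / (0.5000 × 4.1) = 1160.5 N.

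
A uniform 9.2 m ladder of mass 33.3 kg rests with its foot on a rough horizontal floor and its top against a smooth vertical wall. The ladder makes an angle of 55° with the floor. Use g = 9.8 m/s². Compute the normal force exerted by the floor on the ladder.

ΣF_y = 0: N_floor = 33.3×9.8 = 326.34 N.

N_floor ≈ 326 N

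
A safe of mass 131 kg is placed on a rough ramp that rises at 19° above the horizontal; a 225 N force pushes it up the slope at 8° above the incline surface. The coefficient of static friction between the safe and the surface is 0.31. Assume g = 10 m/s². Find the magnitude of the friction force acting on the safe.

Axes along / perpendicular to the incline. W sin 19° = 426.5 N down-slope; W cos 19° = 1239 N into the surface.
Perpendicular: N = W cos 19° − P sin 8° = 1239 − 31.31 = 1207 N.
Along incline: P cos 8° + f = W sin 19° (friction acts up-slope) → f = 426.5 − 222.8 = 203.7 N.
|f| = 203.7 N ≤ μN = 374.3 N, so the safe is indeed static.

f ≈ 204 N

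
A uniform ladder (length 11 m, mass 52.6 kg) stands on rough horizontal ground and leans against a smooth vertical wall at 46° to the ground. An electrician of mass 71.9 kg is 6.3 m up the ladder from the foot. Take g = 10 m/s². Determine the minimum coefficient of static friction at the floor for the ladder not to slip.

ΣF_y = 0: N_floor = 52.6×10 + 71.9×10 = 1245 N.
Torques about the foot: N_wall · 11 sin 46° = 52.6×10×5.5 cos 46° + 71.9×10×6.3 cos 46° → N_wall = 651.64 N.
ΣF_x = 0: f_floor = N_wall = 651.64 N.
μ_min = f_floor / N_floor = 651.64 / 1245 = 0.5234.

μ_min ≈ 0.523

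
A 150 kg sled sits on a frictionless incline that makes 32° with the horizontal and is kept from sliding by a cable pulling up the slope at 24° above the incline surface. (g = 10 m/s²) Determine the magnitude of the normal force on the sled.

Take axes along and perpendicular to the incline. Weight components: W sin 32° = 794.9 N down-slope, W cos 32° = 1272 N into the surface.
Along incline: T cos 24° = W sin 32° → T = 870.1 N.
Perpendicular: N = W cos 32° − T sin 24° = 918.2 N.

N ≈ 918 N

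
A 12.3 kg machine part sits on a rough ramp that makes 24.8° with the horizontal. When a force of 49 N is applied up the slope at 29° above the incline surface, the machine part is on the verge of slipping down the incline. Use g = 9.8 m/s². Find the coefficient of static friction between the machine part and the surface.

On the verge of sliding down the incline, friction is at its maximum μN and acts up the slope.
Perpendicular to incline: N = W cos 24.8° − P sin 29° = 109.4 − 23.76 = 85.67 N.
Along incline: P cos 29° + μN = W sin 24.8° → μ = (W sin 24.8° − P cos 29°) / N = 0.08993.

μ ≈ 0.0899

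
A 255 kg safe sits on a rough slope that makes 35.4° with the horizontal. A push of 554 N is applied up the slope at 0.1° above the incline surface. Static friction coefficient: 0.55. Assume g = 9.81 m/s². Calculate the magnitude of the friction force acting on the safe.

Axes along / perpendicular to the incline. W sin 35.4° = 1449 N down-slope; W cos 35.4° = 2039 N into the surface.
Perpendicular: N = W cos 35.4° − P sin 0.1° = 2039 − 0.9669 = 2038 N.
Along incline: P cos 0.1° + f = W sin 35.4° (friction acts up-slope) → f = 1449 − 554 = 895.1 N.
|f| = 895.1 N ≤ μN = 1121 N, so the safe is indeed static.

f ≈ 895 N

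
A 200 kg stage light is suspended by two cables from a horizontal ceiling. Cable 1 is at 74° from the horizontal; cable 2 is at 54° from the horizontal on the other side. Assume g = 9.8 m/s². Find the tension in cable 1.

Weight W = 200 × 9.8 = 1960 N acts straight down.
Horizontal: T_1 cos 74° = T_2 cos 54°  →  T_2 = 0.4689 T_1.
Vertical: T_1 sin 74° + T_2 sin 54° = 1960.
Substituting the horizontal relation into the vertical equation gives 1.341 T_1 = 1960, so T_1 = 1462 N.

T_1 ≈ 1460 N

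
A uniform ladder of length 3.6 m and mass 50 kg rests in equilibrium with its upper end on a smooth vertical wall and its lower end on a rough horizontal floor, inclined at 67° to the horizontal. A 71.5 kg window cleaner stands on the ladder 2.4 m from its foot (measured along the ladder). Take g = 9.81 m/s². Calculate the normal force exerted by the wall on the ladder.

N_wall ≈ 303 N

Torques about the foot: N_wall · 3.6 sin 67° = 50×9.81×1.8 cos 67° + 71.5×9.81×2.4 cos 67° → N_wall = 302.59 N.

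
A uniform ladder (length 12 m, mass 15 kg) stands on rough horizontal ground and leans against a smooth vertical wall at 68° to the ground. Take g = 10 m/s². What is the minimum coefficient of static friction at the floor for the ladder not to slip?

ΣF_y = 0: N_floor = 15×10 = 150 N.
Torques about the foot: N_wall · 12 sin 68° = 15×10×6 cos 68° → N_wall = 30.302 N.
ΣF_x = 0: f_floor = N_wall = 30.302 N.
μ_min = f_floor / N_floor = 30.302 / 150 = 0.202.

μ_min ≈ 0.202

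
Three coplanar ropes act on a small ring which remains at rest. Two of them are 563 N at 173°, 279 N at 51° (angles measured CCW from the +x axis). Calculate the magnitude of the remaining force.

F ≈ 478 N

Sum the known components: ΣF_x = -383.2 N, ΣF_y = 285.4 N.
For equilibrium the remaining force must supply (−ΣF_x, −ΣF_y) = (383.2, -285.4) N.
Magnitude = √((383.2)² + (-285.4)²) = 477.8 N; direction = atan2(-285.4, 383.2) = 323.3°.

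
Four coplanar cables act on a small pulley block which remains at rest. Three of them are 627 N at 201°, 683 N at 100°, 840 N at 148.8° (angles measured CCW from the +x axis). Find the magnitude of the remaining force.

Sum the known components: ΣF_x = -1422 N, ΣF_y = 883.1 N.
For equilibrium the remaining force must supply (−ΣF_x, −ΣF_y) = (1422, -883.1) N.
Magnitude = √((1422)² + (-883.1)²) = 1674 N; direction = atan2(-883.1, 1422) = 328.2°.

F ≈ 1670 N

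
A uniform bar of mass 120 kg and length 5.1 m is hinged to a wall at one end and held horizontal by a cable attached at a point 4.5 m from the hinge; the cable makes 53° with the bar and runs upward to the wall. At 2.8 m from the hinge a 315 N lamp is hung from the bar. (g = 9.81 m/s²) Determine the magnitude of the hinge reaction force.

|H| ≈ 905 N

Take torques about the hinge: T sin 53° · 4.5 = 120×9.81×2.55 + 315×2.8 = 3883.9 N·m.
So T = 3883.9 / (0.7986 × 4.5) = 1080.7 N.
ΣF_x = 0: H_x = T cos 53° = 650.38 N.
ΣF_y = 0: H_y = (120×9.81 + 315) − T sin 53° = 1492.2 − 863.08 = 629.12 N.
|H| = √(H_x² + H_y²) = √((650.38)² + (629.12)²) = 904.87 N.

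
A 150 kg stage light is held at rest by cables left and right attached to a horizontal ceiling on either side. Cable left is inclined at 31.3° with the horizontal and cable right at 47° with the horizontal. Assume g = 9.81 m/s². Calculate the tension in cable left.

Weight W = 150 × 9.81 = 1472 N acts straight down.
Horizontal: T_left cos 31.3° = T_right cos 47°  →  T_right = 1.253 T_left.
Vertical: T_left sin 31.3° + T_right sin 47° = 1472.
Substituting the horizontal relation into the vertical equation gives 1.436 T_left = 1472, so T_left = 1025 N.

T_left ≈ 1020 N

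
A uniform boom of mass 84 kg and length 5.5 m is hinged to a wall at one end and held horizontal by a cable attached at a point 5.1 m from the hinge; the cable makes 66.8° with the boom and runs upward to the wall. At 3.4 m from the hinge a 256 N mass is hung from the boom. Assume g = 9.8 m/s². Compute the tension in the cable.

T ≈ 669 N

Take torques about the hinge: T sin 66.8° · 5.1 = 84×9.8×2.75 + 256×3.4 = 3134.2 N·m.
So T = 3134.2 / (0.9191 × 5.1) = 668.62 N.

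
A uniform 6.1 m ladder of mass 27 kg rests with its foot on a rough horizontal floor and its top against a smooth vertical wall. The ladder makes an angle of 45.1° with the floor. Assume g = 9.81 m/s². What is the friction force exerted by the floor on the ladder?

f ≈ 132 N

Torques about the foot: N_wall · 6.1 sin 45.1° = 27×9.81×3.05 cos 45.1° → N_wall = 131.97 N.
ΣF_x = 0: f_floor = N_wall = 131.97 N.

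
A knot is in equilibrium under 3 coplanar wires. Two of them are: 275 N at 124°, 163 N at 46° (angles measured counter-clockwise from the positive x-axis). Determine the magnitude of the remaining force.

Sum the known components: ΣF_x = -40.55 N, ΣF_y = 345.2 N.
For equilibrium the remaining force must supply (−ΣF_x, −ΣF_y) = (40.55, -345.2) N.
Magnitude = √((40.55)² + (-345.2)²) = 347.6 N; direction = atan2(-345.2, 40.55) = 276.7°.

F ≈ 348 N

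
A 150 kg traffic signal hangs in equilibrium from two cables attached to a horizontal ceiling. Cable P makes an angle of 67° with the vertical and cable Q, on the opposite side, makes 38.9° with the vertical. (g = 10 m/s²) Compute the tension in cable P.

T_P ≈ 979 N

Angles from the horizontal: cable P is 90° − 67° = 23°, cable Q is 90° − 38.9° = 51.1°.
Weight W = 150 × 10 = 1500 N acts straight down.
Horizontal: T_P cos 23° = T_Q cos 51.1°  →  T_Q = 1.466 T_P.
Vertical: T_P sin 23° + T_Q sin 51.1° = 1500.
Substituting the horizontal relation into the vertical equation gives 1.532 T_P = 1500, so T_P = 979.4 N.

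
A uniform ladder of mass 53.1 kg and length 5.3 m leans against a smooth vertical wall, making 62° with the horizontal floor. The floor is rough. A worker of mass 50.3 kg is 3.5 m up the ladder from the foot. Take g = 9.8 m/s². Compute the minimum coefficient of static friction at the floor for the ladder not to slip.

μ_min ≈ 0.307

ΣF_y = 0: N_floor = 53.1×9.8 + 50.3×9.8 = 1013.3 N.
Torques about the foot: N_wall · 5.3 sin 62° = 53.1×9.8×2.65 cos 62° + 50.3×9.8×3.5 cos 62° → N_wall = 311.43 N.
ΣF_x = 0: f_floor = N_wall = 311.43 N.
μ_min = f_floor / N_floor = 311.43 / 1013.3 = 0.3073.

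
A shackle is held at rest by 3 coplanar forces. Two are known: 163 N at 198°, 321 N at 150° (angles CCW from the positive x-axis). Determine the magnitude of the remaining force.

F ≈ 447 N

Sum the known components: ΣF_x = -433 N, ΣF_y = 110.1 N.
For equilibrium the remaining force must supply (−ΣF_x, −ΣF_y) = (433, -110.1) N.
Magnitude = √((433)² + (-110.1)²) = 446.8 N; direction = atan2(-110.1, 433) = 345.7°.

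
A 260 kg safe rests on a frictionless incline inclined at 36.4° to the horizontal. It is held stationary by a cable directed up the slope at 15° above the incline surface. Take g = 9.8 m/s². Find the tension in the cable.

T ≈ 1570 N

Take axes along and perpendicular to the incline. Weight components: W sin 36.4° = 1512 N down-slope, W cos 36.4° = 2051 N into the surface.
Along incline: T cos 15° = W sin 36.4° → T = 1565 N.
Perpendicular: N = W cos 36.4° − T sin 15° = 1646 N.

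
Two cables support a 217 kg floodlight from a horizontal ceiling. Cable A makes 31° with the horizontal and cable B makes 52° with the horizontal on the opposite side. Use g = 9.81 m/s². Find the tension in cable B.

T_B ≈ 1840 N

Weight W = 217 × 9.81 = 2129 N acts straight down.
Horizontal: T_A cos 31° = T_B cos 52°  →  T_A = 0.7183 T_B.
Vertical: T_A sin 31° + T_B sin 52° = 2129.
Substituting the horizontal relation into the vertical equation gives 1.158 T_B = 2129, so T_B = 1838 N.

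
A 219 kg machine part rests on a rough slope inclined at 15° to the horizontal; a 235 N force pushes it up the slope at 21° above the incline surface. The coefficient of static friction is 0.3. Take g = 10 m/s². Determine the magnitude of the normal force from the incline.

Axes along / perpendicular to the incline. W sin 15° = 566.8 N down-slope; W cos 15° = 2115 N into the surface.
Perpendicular: N = W cos 15° − P sin 21° = 2115 − 84.22 = 2031 N.
Along incline: P cos 21° + f = W sin 15° (friction acts up-slope) → f = 566.8 − 219.4 = 347.4 N.
|f| = 347.4 N ≤ μN = 609.3 N, so the machine part is indeed static.

N ≈ 2030 N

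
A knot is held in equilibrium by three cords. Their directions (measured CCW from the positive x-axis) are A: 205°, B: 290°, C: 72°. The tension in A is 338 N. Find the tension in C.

Resolve: ΣF_x = 338 cos 205° + T_B cos 290° + T_C cos 72° = 0.
        ΣF_y = 338 sin 205° + T_B sin 290° + T_C sin 72° = 0.
The known terms sum to (-306.3, -142.8) N, so 0.3420 T_B + 0.3090 T_C = 306.3 and -0.9397 T_B + 0.9511 T_C = 142.8.
Solving simultaneously: T_B = 401.5 N, T_C = 546.9 N.

T_C ≈ 547 N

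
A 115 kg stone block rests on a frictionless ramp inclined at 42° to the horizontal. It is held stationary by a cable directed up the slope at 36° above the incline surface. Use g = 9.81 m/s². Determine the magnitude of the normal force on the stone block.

Take axes along and perpendicular to the incline. Weight components: W sin 42° = 754.9 N down-slope, W cos 42° = 838.4 N into the surface.
Along incline: T cos 36° = W sin 42° → T = 933.1 N.
Perpendicular: N = W cos 42° − T sin 36° = 289.9 N.

N ≈ 290 N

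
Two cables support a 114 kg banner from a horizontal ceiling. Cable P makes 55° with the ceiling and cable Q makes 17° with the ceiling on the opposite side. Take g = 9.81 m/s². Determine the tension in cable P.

T_P ≈ 1120 N

Weight W = 114 × 9.81 = 1118 N acts straight down.
Horizontal: T_P cos 55° = T_Q cos 17°  →  T_Q = 0.5998 T_P.
Vertical: T_P sin 55° + T_Q sin 17° = 1118.
Substituting the horizontal relation into the vertical equation gives 0.9945 T_P = 1118, so T_P = 1125 N.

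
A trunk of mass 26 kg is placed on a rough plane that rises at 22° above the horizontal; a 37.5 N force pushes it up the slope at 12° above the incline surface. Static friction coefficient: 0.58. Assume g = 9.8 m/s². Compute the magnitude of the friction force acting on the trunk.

f ≈ 58.8 N

Axes along / perpendicular to the incline. W sin 22° = 95.45 N down-slope; W cos 22° = 236.2 N into the surface.
Perpendicular: N = W cos 22° − P sin 12° = 236.2 − 7.797 = 228.4 N.
Along incline: P cos 12° + f = W sin 22° (friction acts up-slope) → f = 95.45 − 36.68 = 58.77 N.
|f| = 58.77 N ≤ μN = 132.5 N, so the trunk is indeed static.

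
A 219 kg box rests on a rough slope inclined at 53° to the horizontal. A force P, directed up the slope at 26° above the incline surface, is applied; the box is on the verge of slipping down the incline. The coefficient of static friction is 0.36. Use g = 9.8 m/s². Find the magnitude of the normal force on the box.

N ≈ 553 N

On the verge of sliding down the incline, friction equals μN and acts up the slope.
Perpendicular: N + P sin 26° = W cos 53° = 1292 N.
Along incline: P cos 26° + μN = W sin 53° with W sin 53° = 1714 N.
Solving the pair for P and N: P = 1686 N, N = 552.7 N (and f = μN = 199 N).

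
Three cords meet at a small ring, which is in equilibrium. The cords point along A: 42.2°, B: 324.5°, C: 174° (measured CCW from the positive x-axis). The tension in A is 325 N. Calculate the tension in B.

Resolve: ΣF_x = 325 cos 42.2° + T_B cos 324.5° + T_C cos 174° = 0.
        ΣF_y = 325 sin 42.2° + T_B sin 324.5° + T_C sin 174° = 0.
The known terms sum to (240.8, 218.3) N, so 0.8141 T_B − 0.9945 T_C = -240.8 and -0.5807 T_B + 0.1045 T_C = -218.3.
Solving simultaneously: T_B = 492 N, T_C = 644.9 N.

T_B ≈ 492 N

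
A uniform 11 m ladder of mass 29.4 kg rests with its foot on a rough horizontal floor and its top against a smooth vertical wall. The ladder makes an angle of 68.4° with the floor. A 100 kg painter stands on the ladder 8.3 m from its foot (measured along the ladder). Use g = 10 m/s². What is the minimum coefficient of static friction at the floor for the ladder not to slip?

ΣF_y = 0: N_floor = 29.4×10 + 100×10 = 1294 N.
Torques about the foot: N_wall · 11 sin 68.4° = 29.4×10×5.5 cos 68.4° + 100×10×8.3 cos 68.4° → N_wall = 356.95 N.
ΣF_x = 0: f_floor = N_wall = 356.95 N.
μ_min = f_floor / N_floor = 356.95 / 1294 = 0.2758.

μ_min ≈ 0.276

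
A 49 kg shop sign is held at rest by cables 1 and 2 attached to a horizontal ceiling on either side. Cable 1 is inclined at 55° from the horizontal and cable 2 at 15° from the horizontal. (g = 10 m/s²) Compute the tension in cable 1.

Weight W = 49 × 10 = 490 N acts straight down.
Horizontal: T_1 cos 55° = T_2 cos 15°  →  T_2 = 0.5938 T_1.
Vertical: T_1 sin 55° + T_2 sin 15° = 490.
Substituting the horizontal relation into the vertical equation gives 0.9728 T_1 = 490, so T_1 = 503.7 N.

T_1 ≈ 504 N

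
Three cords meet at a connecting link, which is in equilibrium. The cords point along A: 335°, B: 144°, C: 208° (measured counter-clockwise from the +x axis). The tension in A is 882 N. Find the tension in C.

Resolve: ΣF_x = 882 cos 335° + T_B cos 144° + T_C cos 208° = 0.
        ΣF_y = 882 sin 335° + T_B sin 144° + T_C sin 208° = 0.
The known terms sum to (799.4, -372.7) N, so -0.8090 T_B − 0.8829 T_C = -799.4 and 0.5878 T_B − 0.4695 T_C = 372.7.
Solving simultaneously: T_B = 783.7 N, T_C = 187.2 N.

T_C ≈ 187 N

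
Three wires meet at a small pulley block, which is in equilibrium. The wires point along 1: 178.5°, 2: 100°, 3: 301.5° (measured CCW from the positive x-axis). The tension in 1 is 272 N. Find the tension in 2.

Resolve: ΣF_x = 272 cos 178.5° + T_2 cos 100° + T_3 cos 301.5° = 0.
        ΣF_y = 272 sin 178.5° + T_2 sin 100° + T_3 sin 301.5° = 0.
The known terms sum to (-271.9, 7.12) N, so -0.1736 T_2 + 0.5225 T_3 = 271.9 and 0.9848 T_2 − 0.8526 T_3 = -7.12.
Solving simultaneously: T_2 = 622.4 N, T_3 = 727.3 N.

T_2 ≈ 622 N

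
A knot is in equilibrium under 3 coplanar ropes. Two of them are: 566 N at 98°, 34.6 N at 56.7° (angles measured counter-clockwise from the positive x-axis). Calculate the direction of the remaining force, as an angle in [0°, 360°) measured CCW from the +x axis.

Sum the known components: ΣF_x = -59.78 N, ΣF_y = 589.4 N.
For equilibrium the remaining force must supply (−ΣF_x, −ΣF_y) = (59.78, -589.4) N.
Magnitude = √((59.78)² + (-589.4)²) = 592.4 N; direction = atan2(-589.4, 59.78) = 275.8°.

θ ≈ 276°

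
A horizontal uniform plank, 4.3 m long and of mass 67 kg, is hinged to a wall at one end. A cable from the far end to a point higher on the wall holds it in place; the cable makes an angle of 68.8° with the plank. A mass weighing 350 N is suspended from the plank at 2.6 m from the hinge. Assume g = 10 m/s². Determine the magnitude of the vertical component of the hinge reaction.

|H_y| ≈ 473 N

Take torques about the hinge: T sin 68.8° · 4.3 = 67×10×2.15 + 350×2.6 = 2350.5 N·m.
So T = 2350.5 / (0.9323 × 4.3) = 586.31 N.
ΣF_y = 0: H_y = (67×10 + 350) − T sin 68.8° = 1020 − 546.63 = 473.37 N.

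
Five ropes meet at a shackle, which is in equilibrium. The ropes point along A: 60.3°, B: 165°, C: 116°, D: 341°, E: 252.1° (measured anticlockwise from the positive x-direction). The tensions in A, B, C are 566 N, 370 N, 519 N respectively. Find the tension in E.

T_E ≈ 898 N

Resolve: ΣF_x = 566 cos 60.3° + 370 cos 165° + 519 cos 116° + T_D cos 341° + T_E cos 252.1° = 0.
        ΣF_y = 566 sin 60.3° + 370 sin 165° + 519 sin 116° + T_D sin 341° + T_E sin 252.1° = 0.
The known terms sum to (-304.5, 1054) N, so 0.9455 T_D − 0.3074 T_E = 304.5 and -0.3256 T_D − 0.9516 T_E = -1054.
Solving simultaneously: T_D = 613.8 N, T_E = 897.5 N.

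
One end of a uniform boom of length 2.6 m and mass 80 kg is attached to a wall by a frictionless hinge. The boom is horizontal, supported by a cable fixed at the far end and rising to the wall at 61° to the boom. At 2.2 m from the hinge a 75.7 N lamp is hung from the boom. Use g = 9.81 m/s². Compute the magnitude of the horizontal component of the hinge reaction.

H_x ≈ 253 N

Take torques about the hinge: T sin 61° · 2.6 = 80×9.81×1.3 + 75.7×2.2 = 1186.8 N·m.
So T = 1186.8 / (0.8746 × 2.6) = 521.89 N.
ΣF_x = 0: H_x = T cos 61° = 253.02 N.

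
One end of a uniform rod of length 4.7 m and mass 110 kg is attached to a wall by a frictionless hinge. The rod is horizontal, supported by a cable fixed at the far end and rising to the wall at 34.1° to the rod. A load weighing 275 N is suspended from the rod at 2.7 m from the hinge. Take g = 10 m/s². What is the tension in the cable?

T ≈ 1260 N

Take torques about the hinge: T sin 34.1° · 4.7 = 110×10×2.35 + 275×2.7 = 3327.5 N·m.
So T = 3327.5 / (0.5606 × 4.7) = 1262.8 N.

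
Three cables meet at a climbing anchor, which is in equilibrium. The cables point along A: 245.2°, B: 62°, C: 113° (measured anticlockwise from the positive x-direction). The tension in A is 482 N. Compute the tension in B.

T_B ≈ 459 N

Resolve: ΣF_x = 482 cos 245.2° + T_B cos 62° + T_C cos 113° = 0.
        ΣF_y = 482 sin 245.2° + T_B sin 62° + T_C sin 113° = 0.
The known terms sum to (-202.2, -437.5) N, so 0.4695 T_B − 0.3907 T_C = 202.2 and 0.8829 T_B + 0.9205 T_C = 437.5.
Solving simultaneously: T_B = 459.5 N, T_C = 34.62 N.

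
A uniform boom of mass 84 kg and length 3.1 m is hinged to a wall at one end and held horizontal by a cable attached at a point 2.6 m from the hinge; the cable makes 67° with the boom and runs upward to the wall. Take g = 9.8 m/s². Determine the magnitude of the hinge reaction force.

|H| ≈ 392 N

Take torques about the hinge: T sin 67° · 2.6 = 84×9.8×1.55 = 1276 N·m.
So T = 1276 / (0.9205 × 2.6) = 533.14 N.
ΣF_x = 0: H_x = T cos 67° = 208.31 N.
ΣF_y = 0: H_y = (84×9.8) − T sin 67° = 823.2 − 490.75 = 332.45 N.
|H| = √(H_x² + H_y²) = √((208.31)² + (332.45)²) = 392.32 N.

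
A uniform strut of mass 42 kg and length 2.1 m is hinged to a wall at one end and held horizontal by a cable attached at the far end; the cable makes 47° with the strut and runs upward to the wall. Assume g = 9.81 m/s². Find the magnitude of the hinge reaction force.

|H| ≈ 282 N

Take torques about the hinge: T sin 47° · 2.1 = 42×9.81×1.05 = 432.62 N·m.
So T = 432.62 / (0.7314 × 2.1) = 281.68 N.
ΣF_x = 0: H_x = T cos 47° = 192.11 N.
ΣF_y = 0: H_y = (42×9.81) − T sin 47° = 412.02 − 206.01 = 206.01 N.
|H| = √(H_x² + H_y²) = √((192.11)² + (206.01)²) = 281.68 N.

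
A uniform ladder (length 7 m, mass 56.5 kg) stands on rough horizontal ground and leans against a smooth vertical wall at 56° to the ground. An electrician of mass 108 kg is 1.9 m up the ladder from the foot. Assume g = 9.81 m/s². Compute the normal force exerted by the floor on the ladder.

ΣF_y = 0: N_floor = 56.5×9.81 + 108×9.81 = 1613.7 N.

N_floor ≈ 1610 N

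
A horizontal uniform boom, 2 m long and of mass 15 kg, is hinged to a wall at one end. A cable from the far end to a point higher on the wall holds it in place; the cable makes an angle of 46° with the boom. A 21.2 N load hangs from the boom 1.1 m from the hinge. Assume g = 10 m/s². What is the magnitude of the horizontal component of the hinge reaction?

Take torques about the hinge: T sin 46° · 2 = 15×10×1 + 21.2×1.1 = 173.32 N·m.
So T = 173.32 / (0.7193 × 2) = 120.47 N.
ΣF_x = 0: H_x = T cos 46° = 83.687 N.

H_x ≈ 83.7 N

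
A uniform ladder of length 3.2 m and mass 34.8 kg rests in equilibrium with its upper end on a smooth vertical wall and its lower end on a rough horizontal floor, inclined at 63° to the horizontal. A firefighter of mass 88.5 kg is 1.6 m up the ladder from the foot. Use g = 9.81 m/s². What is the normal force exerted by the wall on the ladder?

Torques about the foot: N_wall · 3.2 sin 63° = 34.8×9.81×1.6 cos 63° + 88.5×9.81×1.6 cos 63° → N_wall = 308.15 N.

N_wall ≈ 308 N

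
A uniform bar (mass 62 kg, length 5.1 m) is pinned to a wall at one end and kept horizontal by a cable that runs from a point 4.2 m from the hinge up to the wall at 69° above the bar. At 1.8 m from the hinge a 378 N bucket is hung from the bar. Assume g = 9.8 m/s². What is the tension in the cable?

T ≈ 569 N

Take torques about the hinge: T sin 69° · 4.2 = 62×9.8×2.55 + 378×1.8 = 2229.8 N·m.
So T = 2229.8 / (0.9336 × 4.2) = 568.67 N.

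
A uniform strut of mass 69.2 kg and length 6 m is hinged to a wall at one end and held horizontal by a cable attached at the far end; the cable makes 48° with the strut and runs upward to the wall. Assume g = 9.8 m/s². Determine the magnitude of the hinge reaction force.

|H| ≈ 456 N

Take torques about the hinge: T sin 48° · 6 = 69.2×9.8×3 = 2034.5 N·m.
So T = 2034.5 / (0.7431 × 6) = 456.28 N.
ΣF_x = 0: H_x = T cos 48° = 305.31 N.
ΣF_y = 0: H_y = (69.2×9.8) − T sin 48° = 678.16 − 339.08 = 339.08 N.
|H| = √(H_x² + H_y²) = √((305.31)² + (339.08)²) = 456.28 N.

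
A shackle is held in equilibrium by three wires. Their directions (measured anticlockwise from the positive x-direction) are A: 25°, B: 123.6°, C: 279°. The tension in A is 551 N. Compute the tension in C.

T_C ≈ 1310 N

Resolve: ΣF_x = 551 cos 25° + T_B cos 123.6° + T_C cos 279° = 0.
        ΣF_y = 551 sin 25° + T_B sin 123.6° + T_C sin 279° = 0.
The known terms sum to (499.4, 232.9) N, so -0.5534 T_B + 0.1564 T_C = -499.4 and 0.8329 T_B − 0.9877 T_C = -232.9.
Solving simultaneously: T_B = 1272 N, T_C = 1309 N.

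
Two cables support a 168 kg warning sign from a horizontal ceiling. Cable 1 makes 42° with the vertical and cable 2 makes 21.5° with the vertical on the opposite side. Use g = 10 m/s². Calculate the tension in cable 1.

T_1 ≈ 688 N

Angles from the horizontal: cable 1 is 90° − 42° = 48°, cable 2 is 90° − 21.5° = 68.5°.
Weight W = 168 × 10 = 1680 N acts straight down.
Horizontal: T_1 cos 48° = T_2 cos 68.5°  →  T_2 = 1.826 T_1.
Vertical: T_1 sin 48° + T_2 sin 68.5° = 1680.
Substituting the horizontal relation into the vertical equation gives 2.442 T_1 = 1680, so T_1 = 688 N.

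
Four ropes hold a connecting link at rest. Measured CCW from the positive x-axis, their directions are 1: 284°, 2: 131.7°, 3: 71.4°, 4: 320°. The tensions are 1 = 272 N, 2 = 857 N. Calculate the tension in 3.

T_3 ≈ 38.8 N

Resolve: ΣF_x = 272 cos 284° + 857 cos 131.7° + T_3 cos 71.4° + T_4 cos 320° = 0.
        ΣF_y = 272 sin 284° + 857 sin 131.7° + T_3 sin 71.4° + T_4 sin 320° = 0.
The known terms sum to (-504.3, 375.9) N, so 0.3190 T_3 + 0.7660 T_4 = 504.3 and 0.9478 T_3 − 0.6428 T_4 = -375.9.
Solving simultaneously: T_3 = 38.84 N, T_4 = 642.1 N.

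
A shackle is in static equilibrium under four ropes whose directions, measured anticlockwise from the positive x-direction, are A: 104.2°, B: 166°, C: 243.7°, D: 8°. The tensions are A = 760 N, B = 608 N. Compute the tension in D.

T_D ≈ 1320 N

Resolve: ΣF_x = 760 cos 104.2° + 608 cos 166° + T_C cos 243.7° + T_D cos 8° = 0.
        ΣF_y = 760 sin 104.2° + 608 sin 166° + T_C sin 243.7° + T_D sin 8° = 0.
The known terms sum to (-776.4, 883.9) N, so -0.4431 T_C + 0.9903 T_D = 776.4 and -0.8965 T_C + 0.1392 T_D = -883.9.
Solving simultaneously: T_C = 1190 N, T_D = 1317 N.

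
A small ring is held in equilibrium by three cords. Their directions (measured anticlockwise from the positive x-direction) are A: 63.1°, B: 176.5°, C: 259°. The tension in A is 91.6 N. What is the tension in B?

T_B ≈ 25.3 N

Resolve: ΣF_x = 91.6 cos 63.1° + T_B cos 176.5° + T_C cos 259° = 0.
        ΣF_y = 91.6 sin 63.1° + T_B sin 176.5° + T_C sin 259° = 0.
The known terms sum to (41.44, 81.69) N, so -0.9981 T_B − 0.1908 T_C = -41.44 and 0.0610 T_B − 0.9816 T_C = -81.69.
Solving simultaneously: T_B = 25.31 N, T_C = 84.79 N.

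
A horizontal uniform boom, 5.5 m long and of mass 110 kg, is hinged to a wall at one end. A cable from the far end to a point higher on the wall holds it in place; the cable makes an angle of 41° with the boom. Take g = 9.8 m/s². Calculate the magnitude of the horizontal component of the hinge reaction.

Take torques about the hinge: T sin 41° · 5.5 = 110×9.8×2.75 = 2964.5 N·m.
So T = 2964.5 / (0.6561 × 5.5) = 821.57 N.
ΣF_x = 0: H_x = T cos 41° = 620.05 N.

H_x ≈ 620 N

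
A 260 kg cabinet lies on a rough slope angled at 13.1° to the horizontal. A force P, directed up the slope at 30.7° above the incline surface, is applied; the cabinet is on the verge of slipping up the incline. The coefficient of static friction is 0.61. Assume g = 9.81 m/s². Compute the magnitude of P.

On the verge of sliding up the incline, friction equals μN and acts down the slope.
Perpendicular: N + P sin 30.7° = W cos 13.1° = 2484 N.
Along incline: P cos 30.7° = W sin 13.1° + μN  with W sin 13.1° = 578.1 N.
Solving the pair for P and N: P = 1787 N, N = 1572 N (and f = μN = 958.7 N).

P ≈ 1790 N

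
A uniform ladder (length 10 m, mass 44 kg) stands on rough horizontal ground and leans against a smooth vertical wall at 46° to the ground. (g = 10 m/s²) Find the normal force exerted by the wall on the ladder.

Torques about the foot: N_wall · 10 sin 46° = 44×10×5 cos 46° → N_wall = 212.45 N.

N_wall ≈ 212 N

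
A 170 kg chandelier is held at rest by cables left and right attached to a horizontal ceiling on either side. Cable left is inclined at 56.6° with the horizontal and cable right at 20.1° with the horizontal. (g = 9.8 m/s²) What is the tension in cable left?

T_left ≈ 1610 N

Weight W = 170 × 9.8 = 1666 N acts straight down.
Horizontal: T_left cos 56.6° = T_right cos 20.1°  →  T_right = 0.5862 T_left.
Vertical: T_left sin 56.6° + T_right sin 20.1° = 1666.
Substituting the horizontal relation into the vertical equation gives 1.036 T_left = 1666, so T_left = 1608 N.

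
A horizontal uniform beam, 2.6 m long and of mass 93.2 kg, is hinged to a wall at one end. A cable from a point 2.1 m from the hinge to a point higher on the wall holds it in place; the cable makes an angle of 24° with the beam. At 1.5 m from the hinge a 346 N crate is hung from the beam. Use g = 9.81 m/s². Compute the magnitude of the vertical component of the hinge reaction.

|H_y| ≈ 447 N

Take torques about the hinge: T sin 24° · 2.1 = 93.2×9.81×1.3 + 346×1.5 = 1707.6 N·m.
So T = 1707.6 / (0.4067 × 2.1) = 1999.2 N.
ΣF_y = 0: H_y = (93.2×9.81 + 346) − T sin 24° = 1260.3 − 813.13 = 447.16 N.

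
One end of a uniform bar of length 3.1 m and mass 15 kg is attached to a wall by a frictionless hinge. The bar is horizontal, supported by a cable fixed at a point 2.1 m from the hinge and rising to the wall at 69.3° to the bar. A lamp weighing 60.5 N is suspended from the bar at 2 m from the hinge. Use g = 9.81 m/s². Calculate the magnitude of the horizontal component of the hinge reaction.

H_x ≈ 62.8 N

Take torques about the hinge: T sin 69.3° · 2.1 = 15×9.81×1.55 + 60.5×2 = 349.08 N·m.
So T = 349.08 / (0.9354 × 2.1) = 177.7 N.
ΣF_x = 0: H_x = T cos 69.3° = 62.813 N.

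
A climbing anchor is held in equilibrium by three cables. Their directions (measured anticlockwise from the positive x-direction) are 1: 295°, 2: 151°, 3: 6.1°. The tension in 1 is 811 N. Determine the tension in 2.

Resolve: ΣF_x = 811 cos 295° + T_2 cos 151° + T_3 cos 6.1° = 0.
        ΣF_y = 811 sin 295° + T_2 sin 151° + T_3 sin 6.1° = 0.
The known terms sum to (342.7, -735) N, so -0.8746 T_2 + 0.9943 T_3 = -342.7 and 0.4848 T_2 + 0.1063 T_3 = 735.
Solving simultaneously: T_2 = 1334 N, T_3 = 829 N.

T_2 ≈ 1330 N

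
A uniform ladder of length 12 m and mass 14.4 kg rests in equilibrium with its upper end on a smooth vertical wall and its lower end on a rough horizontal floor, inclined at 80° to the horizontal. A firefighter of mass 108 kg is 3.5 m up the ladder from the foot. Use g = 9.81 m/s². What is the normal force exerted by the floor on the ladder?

ΣF_y = 0: N_floor = 14.4×9.81 + 108×9.81 = 1200.7 N.

N_floor ≈ 1200 N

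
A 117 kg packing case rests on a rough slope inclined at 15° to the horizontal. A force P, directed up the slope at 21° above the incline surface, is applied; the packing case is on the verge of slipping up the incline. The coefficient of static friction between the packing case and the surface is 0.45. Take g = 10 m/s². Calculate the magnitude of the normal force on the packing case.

N ≈ 865 N

On the verge of sliding up the incline, friction equals μN and acts down the slope.
Perpendicular: N + P sin 21° = W cos 15° = 1130 N.
Along incline: P cos 21° = W sin 15° + μN  with W sin 15° = 302.8 N.
Solving the pair for P and N: P = 741.1 N, N = 864.6 N (and f = μN = 389 N).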